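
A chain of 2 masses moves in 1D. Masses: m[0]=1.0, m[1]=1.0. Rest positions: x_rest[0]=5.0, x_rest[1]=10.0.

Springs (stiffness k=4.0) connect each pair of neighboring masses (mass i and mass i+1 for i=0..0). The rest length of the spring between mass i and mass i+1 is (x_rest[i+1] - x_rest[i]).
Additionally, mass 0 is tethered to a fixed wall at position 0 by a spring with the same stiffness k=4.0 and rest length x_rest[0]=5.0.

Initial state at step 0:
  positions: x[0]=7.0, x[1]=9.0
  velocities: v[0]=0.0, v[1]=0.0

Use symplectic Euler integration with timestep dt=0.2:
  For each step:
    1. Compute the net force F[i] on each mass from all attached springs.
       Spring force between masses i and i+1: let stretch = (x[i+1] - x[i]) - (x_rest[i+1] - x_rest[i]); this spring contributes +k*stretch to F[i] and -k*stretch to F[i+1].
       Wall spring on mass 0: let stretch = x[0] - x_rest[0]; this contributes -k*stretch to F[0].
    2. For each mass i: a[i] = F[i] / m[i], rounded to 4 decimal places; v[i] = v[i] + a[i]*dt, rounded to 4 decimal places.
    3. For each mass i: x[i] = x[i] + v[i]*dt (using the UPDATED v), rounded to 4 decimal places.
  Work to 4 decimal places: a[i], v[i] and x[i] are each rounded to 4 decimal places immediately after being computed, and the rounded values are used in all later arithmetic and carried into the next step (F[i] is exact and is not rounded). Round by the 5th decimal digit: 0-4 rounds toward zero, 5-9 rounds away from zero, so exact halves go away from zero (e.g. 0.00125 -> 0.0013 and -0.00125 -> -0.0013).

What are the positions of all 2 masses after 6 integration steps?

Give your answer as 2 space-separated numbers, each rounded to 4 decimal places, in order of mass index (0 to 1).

Step 0: x=[7.0000 9.0000] v=[0.0000 0.0000]
Step 1: x=[6.2000 9.4800] v=[-4.0000 2.4000]
Step 2: x=[4.9328 10.2352] v=[-6.3360 3.7760]
Step 3: x=[3.7247 10.9420] v=[-6.0403 3.5341]
Step 4: x=[3.0755 11.2941] v=[-3.2462 1.7603]
Step 5: x=[3.2492 11.1312] v=[0.8683 -0.8146]
Step 6: x=[4.1641 10.5072] v=[4.5745 -3.1202]

Answer: 4.1641 10.5072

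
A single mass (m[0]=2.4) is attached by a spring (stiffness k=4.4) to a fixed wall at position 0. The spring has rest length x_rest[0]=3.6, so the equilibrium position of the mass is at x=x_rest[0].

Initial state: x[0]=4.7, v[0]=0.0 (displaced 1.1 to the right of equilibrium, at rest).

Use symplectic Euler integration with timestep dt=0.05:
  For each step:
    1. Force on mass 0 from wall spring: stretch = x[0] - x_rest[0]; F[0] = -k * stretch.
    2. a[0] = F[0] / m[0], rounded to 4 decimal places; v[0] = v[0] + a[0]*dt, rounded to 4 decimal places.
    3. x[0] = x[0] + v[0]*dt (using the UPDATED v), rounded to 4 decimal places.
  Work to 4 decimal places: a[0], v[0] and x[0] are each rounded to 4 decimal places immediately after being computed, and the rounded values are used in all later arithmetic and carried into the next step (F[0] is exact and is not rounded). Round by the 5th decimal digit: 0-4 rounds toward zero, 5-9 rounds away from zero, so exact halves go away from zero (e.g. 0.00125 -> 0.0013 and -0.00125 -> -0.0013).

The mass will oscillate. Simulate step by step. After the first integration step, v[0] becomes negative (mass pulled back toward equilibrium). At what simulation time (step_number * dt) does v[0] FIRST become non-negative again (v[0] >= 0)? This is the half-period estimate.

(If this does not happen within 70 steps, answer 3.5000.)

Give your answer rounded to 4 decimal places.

Answer: 2.3500

Derivation:
Step 0: x=[4.7000] v=[0.0000]
Step 1: x=[4.6950] v=[-0.1008]
Step 2: x=[4.6849] v=[-0.2012]
Step 3: x=[4.6699] v=[-0.3007]
Step 4: x=[4.6500] v=[-0.3988]
Step 5: x=[4.6252] v=[-0.4951]
Step 6: x=[4.5957] v=[-0.5891]
Step 7: x=[4.5617] v=[-0.6804]
Step 8: x=[4.5233] v=[-0.7686]
Step 9: x=[4.4806] v=[-0.8532]
Step 10: x=[4.4339] v=[-0.9339]
Step 11: x=[4.3834] v=[-1.0103]
Step 12: x=[4.3293] v=[-1.0821]
Step 13: x=[4.2719] v=[-1.1490]
Step 14: x=[4.2114] v=[-1.2106]
Step 15: x=[4.1481] v=[-1.2666]
Step 16: x=[4.0823] v=[-1.3168]
Step 17: x=[4.0143] v=[-1.3610]
Step 18: x=[3.9444] v=[-1.3990]
Step 19: x=[3.8729] v=[-1.4306]
Step 20: x=[3.8001] v=[-1.4556]
Step 21: x=[3.7264] v=[-1.4739]
Step 22: x=[3.6521] v=[-1.4855]
Step 23: x=[3.5776] v=[-1.4903]
Step 24: x=[3.5032] v=[-1.4882]
Step 25: x=[3.4292] v=[-1.4793]
Step 26: x=[3.3560] v=[-1.4636]
Step 27: x=[3.2839] v=[-1.4412]
Step 28: x=[3.2133] v=[-1.4122]
Step 29: x=[3.1445] v=[-1.3768]
Step 30: x=[3.0778] v=[-1.3350]
Step 31: x=[3.0134] v=[-1.2871]
Step 32: x=[2.9517] v=[-1.2333]
Step 33: x=[2.8930] v=[-1.1739]
Step 34: x=[2.8375] v=[-1.1091]
Step 35: x=[2.7855] v=[-1.0392]
Step 36: x=[2.7373] v=[-0.9645]
Step 37: x=[2.6930] v=[-0.8854]
Step 38: x=[2.6529] v=[-0.8023]
Step 39: x=[2.6171] v=[-0.7155]
Step 40: x=[2.5858] v=[-0.6254]
Step 41: x=[2.5592] v=[-0.5324]
Step 42: x=[2.5374] v=[-0.4370]
Step 43: x=[2.5204] v=[-0.3396]
Step 44: x=[2.5084] v=[-0.2406]
Step 45: x=[2.5014] v=[-0.1405]
Step 46: x=[2.4994] v=[-0.0398]
Step 47: x=[2.5025] v=[0.0611]
First v>=0 after going negative at step 47, time=2.3500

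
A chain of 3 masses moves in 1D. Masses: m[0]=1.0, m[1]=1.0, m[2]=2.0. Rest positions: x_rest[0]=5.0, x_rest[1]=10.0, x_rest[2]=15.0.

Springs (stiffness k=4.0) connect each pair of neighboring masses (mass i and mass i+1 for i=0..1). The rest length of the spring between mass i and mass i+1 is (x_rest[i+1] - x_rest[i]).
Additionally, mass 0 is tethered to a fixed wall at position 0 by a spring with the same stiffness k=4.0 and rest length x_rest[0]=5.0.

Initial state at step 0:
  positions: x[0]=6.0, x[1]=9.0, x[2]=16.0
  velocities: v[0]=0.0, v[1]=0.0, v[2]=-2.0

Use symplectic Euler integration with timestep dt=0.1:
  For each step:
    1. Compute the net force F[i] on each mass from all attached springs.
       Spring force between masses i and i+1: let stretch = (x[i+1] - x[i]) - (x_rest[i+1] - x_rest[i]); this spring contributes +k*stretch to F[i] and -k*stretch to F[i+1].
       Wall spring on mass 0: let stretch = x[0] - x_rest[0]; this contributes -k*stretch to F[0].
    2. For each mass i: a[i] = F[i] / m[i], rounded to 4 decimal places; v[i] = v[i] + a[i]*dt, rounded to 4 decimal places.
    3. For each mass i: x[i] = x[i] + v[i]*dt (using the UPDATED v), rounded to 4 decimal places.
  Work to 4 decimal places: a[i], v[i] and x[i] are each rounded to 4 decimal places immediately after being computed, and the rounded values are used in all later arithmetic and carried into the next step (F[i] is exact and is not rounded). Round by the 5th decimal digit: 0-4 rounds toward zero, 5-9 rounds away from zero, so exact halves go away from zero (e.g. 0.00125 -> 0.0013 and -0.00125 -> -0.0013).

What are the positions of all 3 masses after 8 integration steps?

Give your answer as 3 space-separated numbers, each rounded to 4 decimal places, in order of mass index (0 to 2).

Answer: 4.1490 11.1780 13.8935

Derivation:
Step 0: x=[6.0000 9.0000 16.0000] v=[0.0000 0.0000 -2.0000]
Step 1: x=[5.8800 9.1600 15.7600] v=[-1.2000 1.6000 -2.4000]
Step 2: x=[5.6560 9.4528 15.4880] v=[-2.2400 2.9280 -2.7200]
Step 3: x=[5.3576 9.8351 15.1953] v=[-2.9837 3.8234 -2.9270]
Step 4: x=[5.0240 10.2528 14.8954] v=[-3.3357 4.1765 -2.9990]
Step 5: x=[4.6986 10.6470 14.6027] v=[-3.2538 3.9420 -2.9275]
Step 6: x=[4.4232 10.9615 14.3308] v=[-2.7539 3.1449 -2.7186]
Step 7: x=[4.2324 11.1492 14.0916] v=[-1.9079 1.8773 -2.3925]
Step 8: x=[4.1490 11.1780 13.8935] v=[-0.8341 0.2875 -1.9810]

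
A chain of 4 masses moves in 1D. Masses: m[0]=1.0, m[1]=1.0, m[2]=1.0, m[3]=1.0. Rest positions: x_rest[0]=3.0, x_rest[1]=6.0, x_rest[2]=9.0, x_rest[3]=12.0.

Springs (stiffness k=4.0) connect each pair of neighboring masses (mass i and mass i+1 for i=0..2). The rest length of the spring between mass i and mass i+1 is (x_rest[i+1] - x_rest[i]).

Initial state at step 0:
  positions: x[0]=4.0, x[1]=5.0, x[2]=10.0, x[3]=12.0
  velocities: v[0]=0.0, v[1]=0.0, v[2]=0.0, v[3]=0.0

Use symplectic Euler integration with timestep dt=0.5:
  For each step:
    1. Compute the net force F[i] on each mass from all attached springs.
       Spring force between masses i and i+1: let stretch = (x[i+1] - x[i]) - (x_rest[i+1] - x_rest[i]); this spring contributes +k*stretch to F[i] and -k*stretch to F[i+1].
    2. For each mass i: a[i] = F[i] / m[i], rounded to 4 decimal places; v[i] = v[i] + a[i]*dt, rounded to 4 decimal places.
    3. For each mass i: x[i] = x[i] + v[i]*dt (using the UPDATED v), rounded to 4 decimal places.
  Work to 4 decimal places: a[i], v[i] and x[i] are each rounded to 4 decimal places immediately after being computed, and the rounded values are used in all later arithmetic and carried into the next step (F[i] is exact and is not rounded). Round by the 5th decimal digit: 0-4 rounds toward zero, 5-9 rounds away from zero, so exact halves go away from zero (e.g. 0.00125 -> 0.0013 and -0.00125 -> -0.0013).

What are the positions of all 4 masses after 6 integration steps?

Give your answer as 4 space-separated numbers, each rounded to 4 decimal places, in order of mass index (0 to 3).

Step 0: x=[4.0000 5.0000 10.0000 12.0000] v=[0.0000 0.0000 0.0000 0.0000]
Step 1: x=[2.0000 9.0000 7.0000 13.0000] v=[-4.0000 8.0000 -6.0000 2.0000]
Step 2: x=[4.0000 4.0000 12.0000 11.0000] v=[4.0000 -10.0000 10.0000 -4.0000]
Step 3: x=[3.0000 7.0000 8.0000 13.0000] v=[-2.0000 6.0000 -8.0000 4.0000]
Step 4: x=[3.0000 7.0000 8.0000 13.0000] v=[0.0000 0.0000 0.0000 0.0000]
Step 5: x=[4.0000 4.0000 12.0000 11.0000] v=[2.0000 -6.0000 8.0000 -4.0000]
Step 6: x=[2.0000 9.0000 7.0000 13.0000] v=[-4.0000 10.0000 -10.0000 4.0000]

Answer: 2.0000 9.0000 7.0000 13.0000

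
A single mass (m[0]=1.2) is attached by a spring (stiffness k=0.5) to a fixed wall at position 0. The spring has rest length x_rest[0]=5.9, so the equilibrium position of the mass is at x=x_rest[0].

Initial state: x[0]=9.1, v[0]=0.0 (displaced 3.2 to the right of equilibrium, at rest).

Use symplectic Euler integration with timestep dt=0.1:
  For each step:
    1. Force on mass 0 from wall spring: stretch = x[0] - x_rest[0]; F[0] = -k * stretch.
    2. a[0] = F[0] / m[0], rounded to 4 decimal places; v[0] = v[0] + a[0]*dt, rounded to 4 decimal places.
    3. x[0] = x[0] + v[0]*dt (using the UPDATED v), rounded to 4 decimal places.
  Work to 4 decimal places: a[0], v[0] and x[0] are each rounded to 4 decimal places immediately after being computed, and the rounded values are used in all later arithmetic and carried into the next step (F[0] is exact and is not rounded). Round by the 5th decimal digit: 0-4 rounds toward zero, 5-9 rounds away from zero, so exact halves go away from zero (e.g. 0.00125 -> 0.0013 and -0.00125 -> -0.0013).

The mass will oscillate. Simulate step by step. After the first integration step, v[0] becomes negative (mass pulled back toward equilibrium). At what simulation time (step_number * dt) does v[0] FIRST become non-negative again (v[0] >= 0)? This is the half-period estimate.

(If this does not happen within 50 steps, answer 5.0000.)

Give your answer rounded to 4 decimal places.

Step 0: x=[9.1000] v=[0.0000]
Step 1: x=[9.0867] v=[-0.1333]
Step 2: x=[9.0601] v=[-0.2661]
Step 3: x=[9.0203] v=[-0.3978]
Step 4: x=[8.9675] v=[-0.5278]
Step 5: x=[8.9019] v=[-0.6556]
Step 6: x=[8.8238] v=[-0.7807]
Step 7: x=[8.7336] v=[-0.9025]
Step 8: x=[8.6315] v=[-1.0206]
Step 9: x=[8.5181] v=[-1.1344]
Step 10: x=[8.3938] v=[-1.2435]
Step 11: x=[8.2591] v=[-1.3474]
Step 12: x=[8.1145] v=[-1.4457]
Step 13: x=[7.9607] v=[-1.5380]
Step 14: x=[7.7983] v=[-1.6239]
Step 15: x=[7.6280] v=[-1.7030]
Step 16: x=[7.4505] v=[-1.7750]
Step 17: x=[7.2665] v=[-1.8396]
Step 18: x=[7.0769] v=[-1.8965]
Step 19: x=[6.8824] v=[-1.9455]
Step 20: x=[6.6838] v=[-1.9864]
Step 21: x=[6.4819] v=[-2.0191]
Step 22: x=[6.2776] v=[-2.0434]
Step 23: x=[6.0717] v=[-2.0591]
Step 24: x=[5.8651] v=[-2.0663]
Step 25: x=[5.6586] v=[-2.0649]
Step 26: x=[5.4531] v=[-2.0548]
Step 27: x=[5.2495] v=[-2.0362]
Step 28: x=[5.0486] v=[-2.0091]
Step 29: x=[4.8512] v=[-1.9736]
Step 30: x=[4.6582] v=[-1.9299]
Step 31: x=[4.4704] v=[-1.8782]
Step 32: x=[4.2885] v=[-1.8186]
Step 33: x=[4.1134] v=[-1.7515]
Step 34: x=[3.9457] v=[-1.6771]
Step 35: x=[3.7861] v=[-1.5957]
Step 36: x=[3.6353] v=[-1.5076]
Step 37: x=[3.4940] v=[-1.4132]
Step 38: x=[3.3627] v=[-1.3130]
Step 39: x=[3.2420] v=[-1.2073]
Step 40: x=[3.1323] v=[-1.0966]
Step 41: x=[3.0342] v=[-0.9813]
Step 42: x=[2.9480] v=[-0.8619]
Step 43: x=[2.8741] v=[-0.7389]
Step 44: x=[2.8128] v=[-0.6128]
Step 45: x=[2.7644] v=[-0.4842]
Step 46: x=[2.7290] v=[-0.3536]
Step 47: x=[2.7069] v=[-0.2215]
Step 48: x=[2.6981] v=[-0.0885]
Step 49: x=[2.7026] v=[0.0449]
First v>=0 after going negative at step 49, time=4.9000

Answer: 4.9000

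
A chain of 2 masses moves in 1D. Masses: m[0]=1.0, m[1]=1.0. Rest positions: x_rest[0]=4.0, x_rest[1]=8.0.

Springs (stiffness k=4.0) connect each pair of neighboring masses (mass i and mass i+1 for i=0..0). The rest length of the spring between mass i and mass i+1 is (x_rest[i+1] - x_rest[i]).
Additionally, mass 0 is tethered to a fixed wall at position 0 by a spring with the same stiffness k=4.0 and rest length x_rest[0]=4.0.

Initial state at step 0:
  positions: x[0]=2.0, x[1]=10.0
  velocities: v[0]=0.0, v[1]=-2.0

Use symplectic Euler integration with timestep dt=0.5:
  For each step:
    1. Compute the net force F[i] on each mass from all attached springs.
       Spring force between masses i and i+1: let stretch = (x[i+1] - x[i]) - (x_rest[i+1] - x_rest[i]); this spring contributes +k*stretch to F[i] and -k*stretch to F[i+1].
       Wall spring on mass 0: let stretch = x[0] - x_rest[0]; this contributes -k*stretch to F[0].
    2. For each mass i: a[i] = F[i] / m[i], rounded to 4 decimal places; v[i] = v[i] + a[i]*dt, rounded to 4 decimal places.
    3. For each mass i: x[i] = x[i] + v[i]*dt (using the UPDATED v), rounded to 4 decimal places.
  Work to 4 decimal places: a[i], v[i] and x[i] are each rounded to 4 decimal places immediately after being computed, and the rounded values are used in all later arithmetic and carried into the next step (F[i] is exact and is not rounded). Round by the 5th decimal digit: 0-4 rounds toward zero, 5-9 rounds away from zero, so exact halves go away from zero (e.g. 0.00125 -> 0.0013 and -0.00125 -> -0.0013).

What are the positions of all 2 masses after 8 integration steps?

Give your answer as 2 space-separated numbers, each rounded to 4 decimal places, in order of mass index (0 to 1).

Step 0: x=[2.0000 10.0000] v=[0.0000 -2.0000]
Step 1: x=[8.0000 5.0000] v=[12.0000 -10.0000]
Step 2: x=[3.0000 7.0000] v=[-10.0000 4.0000]
Step 3: x=[-1.0000 9.0000] v=[-8.0000 4.0000]
Step 4: x=[6.0000 5.0000] v=[14.0000 -8.0000]
Step 5: x=[6.0000 6.0000] v=[0.0000 2.0000]
Step 6: x=[0.0000 11.0000] v=[-12.0000 10.0000]
Step 7: x=[5.0000 9.0000] v=[10.0000 -4.0000]
Step 8: x=[9.0000 7.0000] v=[8.0000 -4.0000]

Answer: 9.0000 7.0000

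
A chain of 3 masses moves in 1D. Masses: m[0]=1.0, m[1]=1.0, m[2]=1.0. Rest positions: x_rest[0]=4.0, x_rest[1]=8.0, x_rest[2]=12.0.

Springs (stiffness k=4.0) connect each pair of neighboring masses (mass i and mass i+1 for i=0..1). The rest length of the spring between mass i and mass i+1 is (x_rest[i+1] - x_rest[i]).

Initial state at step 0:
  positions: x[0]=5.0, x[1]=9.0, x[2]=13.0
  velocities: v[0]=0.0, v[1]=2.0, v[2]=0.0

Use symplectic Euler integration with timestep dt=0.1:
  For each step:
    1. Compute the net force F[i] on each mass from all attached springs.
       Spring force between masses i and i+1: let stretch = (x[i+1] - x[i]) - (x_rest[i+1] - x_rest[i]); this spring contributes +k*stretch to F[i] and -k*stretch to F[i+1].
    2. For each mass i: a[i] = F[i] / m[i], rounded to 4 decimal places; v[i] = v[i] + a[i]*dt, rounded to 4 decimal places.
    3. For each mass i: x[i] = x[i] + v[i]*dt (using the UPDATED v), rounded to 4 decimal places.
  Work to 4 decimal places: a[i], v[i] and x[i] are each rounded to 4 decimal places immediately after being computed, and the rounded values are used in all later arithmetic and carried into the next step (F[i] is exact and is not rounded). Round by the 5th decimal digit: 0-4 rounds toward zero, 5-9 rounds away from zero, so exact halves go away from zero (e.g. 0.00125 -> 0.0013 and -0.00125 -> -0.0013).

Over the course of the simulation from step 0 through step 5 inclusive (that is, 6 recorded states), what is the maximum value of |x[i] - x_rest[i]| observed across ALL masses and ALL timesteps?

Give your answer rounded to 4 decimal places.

Answer: 1.7185

Derivation:
Step 0: x=[5.0000 9.0000 13.0000] v=[0.0000 2.0000 0.0000]
Step 1: x=[5.0000 9.2000 13.0000] v=[0.0000 2.0000 0.0000]
Step 2: x=[5.0080 9.3840 13.0080] v=[0.0800 1.8400 0.0800]
Step 3: x=[5.0310 9.5379 13.0310] v=[0.2304 1.5392 0.2304]
Step 4: x=[5.0743 9.6513 13.0743] v=[0.4332 1.1337 0.4332]
Step 5: x=[5.1407 9.7185 13.1407] v=[0.6640 0.6721 0.6640]
Max displacement = 1.7185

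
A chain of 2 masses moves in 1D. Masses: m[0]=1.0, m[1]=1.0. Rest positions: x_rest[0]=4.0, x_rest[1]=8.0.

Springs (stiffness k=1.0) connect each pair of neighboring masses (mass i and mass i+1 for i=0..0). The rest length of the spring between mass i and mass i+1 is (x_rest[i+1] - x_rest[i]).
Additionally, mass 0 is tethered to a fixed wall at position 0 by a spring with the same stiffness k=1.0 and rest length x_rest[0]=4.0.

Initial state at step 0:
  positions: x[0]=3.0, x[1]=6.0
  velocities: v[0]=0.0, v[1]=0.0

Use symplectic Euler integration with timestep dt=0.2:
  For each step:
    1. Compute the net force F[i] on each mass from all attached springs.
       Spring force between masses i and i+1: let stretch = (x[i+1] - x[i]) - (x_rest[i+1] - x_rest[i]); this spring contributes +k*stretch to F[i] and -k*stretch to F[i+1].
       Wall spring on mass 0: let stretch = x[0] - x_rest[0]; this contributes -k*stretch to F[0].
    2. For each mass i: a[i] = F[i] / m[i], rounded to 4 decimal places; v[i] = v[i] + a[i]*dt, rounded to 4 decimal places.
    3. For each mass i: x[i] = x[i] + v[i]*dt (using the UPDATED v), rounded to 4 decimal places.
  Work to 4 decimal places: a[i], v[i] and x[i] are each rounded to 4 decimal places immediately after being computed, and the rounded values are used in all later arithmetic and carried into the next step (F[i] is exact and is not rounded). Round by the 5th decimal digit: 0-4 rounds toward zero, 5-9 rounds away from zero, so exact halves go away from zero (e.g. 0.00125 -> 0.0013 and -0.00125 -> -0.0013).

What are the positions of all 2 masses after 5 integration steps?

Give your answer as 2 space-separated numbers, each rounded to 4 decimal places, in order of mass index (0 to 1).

Answer: 3.0508 6.5474

Derivation:
Step 0: x=[3.0000 6.0000] v=[0.0000 0.0000]
Step 1: x=[3.0000 6.0400] v=[0.0000 0.2000]
Step 2: x=[3.0016 6.1184] v=[0.0080 0.3920]
Step 3: x=[3.0078 6.2321] v=[0.0310 0.5686]
Step 4: x=[3.0227 6.3768] v=[0.0743 0.7237]
Step 5: x=[3.0508 6.5474] v=[0.1406 0.8529]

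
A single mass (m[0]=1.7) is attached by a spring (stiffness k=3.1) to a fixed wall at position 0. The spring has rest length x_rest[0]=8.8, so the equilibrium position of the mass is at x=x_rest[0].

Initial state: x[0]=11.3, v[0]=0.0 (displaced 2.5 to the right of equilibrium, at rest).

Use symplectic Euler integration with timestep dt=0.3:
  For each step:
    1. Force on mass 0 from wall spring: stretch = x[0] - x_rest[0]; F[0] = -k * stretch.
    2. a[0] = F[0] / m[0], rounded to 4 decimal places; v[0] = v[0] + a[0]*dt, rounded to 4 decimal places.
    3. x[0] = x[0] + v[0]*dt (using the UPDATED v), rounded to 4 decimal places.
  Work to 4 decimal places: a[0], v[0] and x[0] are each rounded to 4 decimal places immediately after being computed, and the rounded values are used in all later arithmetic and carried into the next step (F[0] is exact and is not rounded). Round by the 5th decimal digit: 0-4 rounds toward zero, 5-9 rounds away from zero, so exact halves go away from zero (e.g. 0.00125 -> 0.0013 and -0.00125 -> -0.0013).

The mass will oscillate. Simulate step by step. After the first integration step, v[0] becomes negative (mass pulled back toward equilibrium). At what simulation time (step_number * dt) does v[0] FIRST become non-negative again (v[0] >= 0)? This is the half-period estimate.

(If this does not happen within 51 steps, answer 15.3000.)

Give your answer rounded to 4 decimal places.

Step 0: x=[11.3000] v=[0.0000]
Step 1: x=[10.8897] v=[-1.3676]
Step 2: x=[10.1365] v=[-2.5108]
Step 3: x=[9.1639] v=[-3.2419]
Step 4: x=[8.1316] v=[-3.4410]
Step 5: x=[7.2090] v=[-3.0754]
Step 6: x=[6.5475] v=[-2.2050]
Step 7: x=[6.2557] v=[-0.9728]
Step 8: x=[6.3814] v=[0.4191]
First v>=0 after going negative at step 8, time=2.4000

Answer: 2.4000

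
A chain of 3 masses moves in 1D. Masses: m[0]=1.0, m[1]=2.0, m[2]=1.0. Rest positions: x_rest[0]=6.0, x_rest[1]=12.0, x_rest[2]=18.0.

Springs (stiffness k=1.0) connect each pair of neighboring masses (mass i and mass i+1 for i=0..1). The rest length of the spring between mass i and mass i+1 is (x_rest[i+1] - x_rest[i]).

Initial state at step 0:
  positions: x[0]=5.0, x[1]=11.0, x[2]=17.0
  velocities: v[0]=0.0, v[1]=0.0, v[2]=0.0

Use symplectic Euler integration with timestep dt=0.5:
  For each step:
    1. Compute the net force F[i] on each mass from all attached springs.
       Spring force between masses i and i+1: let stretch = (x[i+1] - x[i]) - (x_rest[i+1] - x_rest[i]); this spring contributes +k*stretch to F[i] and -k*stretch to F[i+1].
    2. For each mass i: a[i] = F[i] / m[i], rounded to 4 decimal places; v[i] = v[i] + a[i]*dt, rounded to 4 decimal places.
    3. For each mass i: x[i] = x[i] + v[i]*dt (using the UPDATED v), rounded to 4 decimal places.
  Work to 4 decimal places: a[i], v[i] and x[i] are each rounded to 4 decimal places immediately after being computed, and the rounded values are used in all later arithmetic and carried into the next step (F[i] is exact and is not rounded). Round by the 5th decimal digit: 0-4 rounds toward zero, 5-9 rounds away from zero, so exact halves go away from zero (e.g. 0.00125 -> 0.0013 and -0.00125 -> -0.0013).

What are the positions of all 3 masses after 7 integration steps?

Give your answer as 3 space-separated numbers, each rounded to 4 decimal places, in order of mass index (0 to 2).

Step 0: x=[5.0000 11.0000 17.0000] v=[0.0000 0.0000 0.0000]
Step 1: x=[5.0000 11.0000 17.0000] v=[0.0000 0.0000 0.0000]
Step 2: x=[5.0000 11.0000 17.0000] v=[0.0000 0.0000 0.0000]
Step 3: x=[5.0000 11.0000 17.0000] v=[0.0000 0.0000 0.0000]
Step 4: x=[5.0000 11.0000 17.0000] v=[0.0000 0.0000 0.0000]
Step 5: x=[5.0000 11.0000 17.0000] v=[0.0000 0.0000 0.0000]
Step 6: x=[5.0000 11.0000 17.0000] v=[0.0000 0.0000 0.0000]
Step 7: x=[5.0000 11.0000 17.0000] v=[0.0000 0.0000 0.0000]

Answer: 5.0000 11.0000 17.0000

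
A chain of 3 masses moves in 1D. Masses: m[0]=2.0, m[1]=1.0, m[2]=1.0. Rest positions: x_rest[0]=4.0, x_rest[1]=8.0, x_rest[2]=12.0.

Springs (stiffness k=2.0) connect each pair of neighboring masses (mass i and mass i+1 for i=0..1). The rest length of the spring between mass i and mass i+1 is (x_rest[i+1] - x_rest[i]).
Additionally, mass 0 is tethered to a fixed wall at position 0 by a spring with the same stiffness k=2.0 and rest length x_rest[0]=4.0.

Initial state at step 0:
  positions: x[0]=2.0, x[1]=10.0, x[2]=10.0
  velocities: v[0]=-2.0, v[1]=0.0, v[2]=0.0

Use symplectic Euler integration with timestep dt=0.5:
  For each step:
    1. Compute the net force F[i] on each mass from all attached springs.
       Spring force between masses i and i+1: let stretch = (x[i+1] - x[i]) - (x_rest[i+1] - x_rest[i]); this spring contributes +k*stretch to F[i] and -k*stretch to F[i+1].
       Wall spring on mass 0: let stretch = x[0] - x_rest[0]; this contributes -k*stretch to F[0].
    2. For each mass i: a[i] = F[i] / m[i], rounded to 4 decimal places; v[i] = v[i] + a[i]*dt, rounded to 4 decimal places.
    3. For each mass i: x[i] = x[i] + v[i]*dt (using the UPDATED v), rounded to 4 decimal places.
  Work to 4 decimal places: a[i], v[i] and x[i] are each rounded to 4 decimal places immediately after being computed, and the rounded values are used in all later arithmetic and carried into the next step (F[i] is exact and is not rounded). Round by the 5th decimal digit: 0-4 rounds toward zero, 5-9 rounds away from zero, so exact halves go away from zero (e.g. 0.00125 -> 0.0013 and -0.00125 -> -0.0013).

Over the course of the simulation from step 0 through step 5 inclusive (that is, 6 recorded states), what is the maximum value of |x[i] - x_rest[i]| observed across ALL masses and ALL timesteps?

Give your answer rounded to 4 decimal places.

Answer: 4.7500

Derivation:
Step 0: x=[2.0000 10.0000 10.0000] v=[-2.0000 0.0000 0.0000]
Step 1: x=[2.5000 6.0000 12.0000] v=[1.0000 -8.0000 4.0000]
Step 2: x=[3.2500 3.2500 13.0000] v=[1.5000 -5.5000 2.0000]
Step 3: x=[3.1875 5.3750 11.1250] v=[-0.1250 4.2500 -3.7500]
Step 4: x=[2.8750 9.2813 8.3750] v=[-0.6250 7.8125 -5.5000]
Step 5: x=[3.4454 9.5313 8.0782] v=[1.1407 0.4999 -0.5937]
Max displacement = 4.7500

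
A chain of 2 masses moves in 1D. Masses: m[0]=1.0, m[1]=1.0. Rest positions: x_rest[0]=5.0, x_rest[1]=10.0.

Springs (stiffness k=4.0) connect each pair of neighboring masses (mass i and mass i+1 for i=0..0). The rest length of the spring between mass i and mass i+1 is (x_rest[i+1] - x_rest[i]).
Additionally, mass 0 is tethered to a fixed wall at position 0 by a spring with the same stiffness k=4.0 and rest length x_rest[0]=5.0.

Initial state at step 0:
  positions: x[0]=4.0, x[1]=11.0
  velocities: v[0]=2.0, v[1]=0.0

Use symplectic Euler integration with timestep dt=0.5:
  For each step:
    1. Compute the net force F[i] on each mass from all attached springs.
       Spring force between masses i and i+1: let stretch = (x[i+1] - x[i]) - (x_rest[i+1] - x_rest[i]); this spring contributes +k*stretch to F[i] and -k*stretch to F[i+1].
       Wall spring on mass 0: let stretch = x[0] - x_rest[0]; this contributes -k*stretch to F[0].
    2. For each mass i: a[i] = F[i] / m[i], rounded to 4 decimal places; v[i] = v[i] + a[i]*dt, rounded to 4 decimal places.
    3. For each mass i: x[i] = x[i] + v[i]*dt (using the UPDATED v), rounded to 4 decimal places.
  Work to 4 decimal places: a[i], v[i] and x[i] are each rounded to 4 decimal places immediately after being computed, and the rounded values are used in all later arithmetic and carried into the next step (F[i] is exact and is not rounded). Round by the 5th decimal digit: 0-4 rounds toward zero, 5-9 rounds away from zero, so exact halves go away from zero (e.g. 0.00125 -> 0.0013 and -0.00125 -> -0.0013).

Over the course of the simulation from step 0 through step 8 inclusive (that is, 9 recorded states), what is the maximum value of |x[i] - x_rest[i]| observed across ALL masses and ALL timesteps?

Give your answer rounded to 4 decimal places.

Answer: 3.0000

Derivation:
Step 0: x=[4.0000 11.0000] v=[2.0000 0.0000]
Step 1: x=[8.0000 9.0000] v=[8.0000 -4.0000]
Step 2: x=[5.0000 11.0000] v=[-6.0000 4.0000]
Step 3: x=[3.0000 12.0000] v=[-4.0000 2.0000]
Step 4: x=[7.0000 9.0000] v=[8.0000 -6.0000]
Step 5: x=[6.0000 9.0000] v=[-2.0000 0.0000]
Step 6: x=[2.0000 11.0000] v=[-8.0000 4.0000]
Step 7: x=[5.0000 9.0000] v=[6.0000 -4.0000]
Step 8: x=[7.0000 8.0000] v=[4.0000 -2.0000]
Max displacement = 3.0000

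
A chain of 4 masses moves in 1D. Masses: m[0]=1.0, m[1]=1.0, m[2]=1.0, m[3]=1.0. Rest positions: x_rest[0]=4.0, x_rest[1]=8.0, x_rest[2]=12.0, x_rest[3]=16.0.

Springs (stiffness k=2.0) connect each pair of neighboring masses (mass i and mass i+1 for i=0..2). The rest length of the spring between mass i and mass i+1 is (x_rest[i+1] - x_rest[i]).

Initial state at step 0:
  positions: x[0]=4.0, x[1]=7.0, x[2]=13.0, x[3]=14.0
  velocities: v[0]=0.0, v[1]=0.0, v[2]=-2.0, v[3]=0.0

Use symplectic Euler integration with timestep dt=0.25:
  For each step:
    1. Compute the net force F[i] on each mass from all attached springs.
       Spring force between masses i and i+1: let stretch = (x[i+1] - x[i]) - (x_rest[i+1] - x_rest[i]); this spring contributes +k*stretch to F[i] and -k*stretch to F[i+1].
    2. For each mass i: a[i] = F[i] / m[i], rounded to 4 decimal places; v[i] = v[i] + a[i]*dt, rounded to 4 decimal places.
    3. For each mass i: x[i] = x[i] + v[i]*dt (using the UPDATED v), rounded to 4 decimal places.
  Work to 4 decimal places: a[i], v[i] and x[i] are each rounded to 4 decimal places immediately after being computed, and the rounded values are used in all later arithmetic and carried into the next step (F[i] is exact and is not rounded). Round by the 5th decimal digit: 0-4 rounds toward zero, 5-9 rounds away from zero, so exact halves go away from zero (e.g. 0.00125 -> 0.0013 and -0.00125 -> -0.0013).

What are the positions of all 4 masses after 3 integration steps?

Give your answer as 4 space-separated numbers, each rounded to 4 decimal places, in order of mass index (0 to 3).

Step 0: x=[4.0000 7.0000 13.0000 14.0000] v=[0.0000 0.0000 -2.0000 0.0000]
Step 1: x=[3.8750 7.3750 11.8750 14.3750] v=[-0.5000 1.5000 -4.5000 1.5000]
Step 2: x=[3.6875 7.8750 10.5000 14.9375] v=[-0.7500 2.0000 -5.5000 2.2500]
Step 3: x=[3.5234 8.1797 9.3516 15.4453] v=[-0.6563 1.2188 -4.5938 2.0313]

Answer: 3.5234 8.1797 9.3516 15.4453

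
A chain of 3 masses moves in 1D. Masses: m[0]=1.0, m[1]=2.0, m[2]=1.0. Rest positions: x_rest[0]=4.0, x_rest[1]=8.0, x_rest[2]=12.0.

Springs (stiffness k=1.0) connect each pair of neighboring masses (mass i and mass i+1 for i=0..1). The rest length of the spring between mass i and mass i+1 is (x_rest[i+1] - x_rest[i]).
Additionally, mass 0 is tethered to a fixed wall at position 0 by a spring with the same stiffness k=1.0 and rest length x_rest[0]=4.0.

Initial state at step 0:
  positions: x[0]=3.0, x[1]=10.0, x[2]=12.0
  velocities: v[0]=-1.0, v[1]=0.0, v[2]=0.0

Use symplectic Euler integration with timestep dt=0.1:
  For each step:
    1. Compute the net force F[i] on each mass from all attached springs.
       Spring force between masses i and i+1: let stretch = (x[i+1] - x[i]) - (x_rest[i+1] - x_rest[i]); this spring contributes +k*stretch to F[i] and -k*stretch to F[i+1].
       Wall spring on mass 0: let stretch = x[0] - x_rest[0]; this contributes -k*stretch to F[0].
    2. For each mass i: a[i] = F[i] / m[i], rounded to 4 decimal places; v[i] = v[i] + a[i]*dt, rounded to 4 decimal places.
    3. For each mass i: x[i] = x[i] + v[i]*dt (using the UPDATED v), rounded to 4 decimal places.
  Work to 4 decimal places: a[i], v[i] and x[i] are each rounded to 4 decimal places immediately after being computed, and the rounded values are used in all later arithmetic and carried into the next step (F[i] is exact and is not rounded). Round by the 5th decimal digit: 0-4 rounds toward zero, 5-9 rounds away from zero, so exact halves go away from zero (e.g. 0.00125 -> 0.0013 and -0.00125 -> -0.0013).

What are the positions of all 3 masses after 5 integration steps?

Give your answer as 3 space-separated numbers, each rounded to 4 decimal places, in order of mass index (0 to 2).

Answer: 3.1031 9.6342 12.2844

Derivation:
Step 0: x=[3.0000 10.0000 12.0000] v=[-1.0000 0.0000 0.0000]
Step 1: x=[2.9400 9.9750 12.0200] v=[-0.6000 -0.2500 0.2000]
Step 2: x=[2.9210 9.9251 12.0596] v=[-0.1905 -0.4995 0.3955]
Step 3: x=[2.9428 9.8508 12.1178] v=[0.2178 -0.7430 0.5821]
Step 4: x=[3.0042 9.7533 12.1933] v=[0.6143 -0.9751 0.7554]
Step 5: x=[3.1031 9.6342 12.2844] v=[0.9888 -1.1906 0.9114]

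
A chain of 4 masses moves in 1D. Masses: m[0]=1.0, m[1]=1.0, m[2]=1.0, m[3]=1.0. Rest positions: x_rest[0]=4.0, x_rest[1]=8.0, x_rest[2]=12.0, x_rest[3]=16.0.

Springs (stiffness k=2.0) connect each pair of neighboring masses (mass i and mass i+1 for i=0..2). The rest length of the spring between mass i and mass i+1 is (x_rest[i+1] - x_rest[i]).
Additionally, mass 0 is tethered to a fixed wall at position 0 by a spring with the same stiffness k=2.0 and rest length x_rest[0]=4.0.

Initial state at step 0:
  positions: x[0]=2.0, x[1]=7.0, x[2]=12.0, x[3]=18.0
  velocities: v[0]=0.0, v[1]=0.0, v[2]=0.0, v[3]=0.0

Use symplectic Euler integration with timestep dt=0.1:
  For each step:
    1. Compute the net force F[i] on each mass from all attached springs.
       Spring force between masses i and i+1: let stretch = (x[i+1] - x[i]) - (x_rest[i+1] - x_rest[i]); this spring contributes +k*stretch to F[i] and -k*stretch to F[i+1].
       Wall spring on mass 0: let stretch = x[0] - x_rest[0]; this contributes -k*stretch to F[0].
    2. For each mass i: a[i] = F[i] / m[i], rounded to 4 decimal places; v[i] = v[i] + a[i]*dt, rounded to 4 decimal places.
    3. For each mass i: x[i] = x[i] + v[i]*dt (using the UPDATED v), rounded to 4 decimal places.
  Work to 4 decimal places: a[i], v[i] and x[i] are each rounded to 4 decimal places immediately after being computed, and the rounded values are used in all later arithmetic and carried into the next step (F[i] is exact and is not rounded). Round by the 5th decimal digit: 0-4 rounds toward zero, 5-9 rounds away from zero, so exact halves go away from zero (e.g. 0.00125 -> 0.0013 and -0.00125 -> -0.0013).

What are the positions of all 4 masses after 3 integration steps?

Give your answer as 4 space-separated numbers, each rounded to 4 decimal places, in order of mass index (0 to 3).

Answer: 2.3481 7.0079 12.1121 17.7659

Derivation:
Step 0: x=[2.0000 7.0000 12.0000 18.0000] v=[0.0000 0.0000 0.0000 0.0000]
Step 1: x=[2.0600 7.0000 12.0200 17.9600] v=[0.6000 0.0000 0.2000 -0.4000]
Step 2: x=[2.1776 7.0016 12.0584 17.8812] v=[1.1760 0.0160 0.3840 -0.7880]
Step 3: x=[2.3481 7.0079 12.1121 17.7659] v=[1.7053 0.0626 0.5372 -1.1526]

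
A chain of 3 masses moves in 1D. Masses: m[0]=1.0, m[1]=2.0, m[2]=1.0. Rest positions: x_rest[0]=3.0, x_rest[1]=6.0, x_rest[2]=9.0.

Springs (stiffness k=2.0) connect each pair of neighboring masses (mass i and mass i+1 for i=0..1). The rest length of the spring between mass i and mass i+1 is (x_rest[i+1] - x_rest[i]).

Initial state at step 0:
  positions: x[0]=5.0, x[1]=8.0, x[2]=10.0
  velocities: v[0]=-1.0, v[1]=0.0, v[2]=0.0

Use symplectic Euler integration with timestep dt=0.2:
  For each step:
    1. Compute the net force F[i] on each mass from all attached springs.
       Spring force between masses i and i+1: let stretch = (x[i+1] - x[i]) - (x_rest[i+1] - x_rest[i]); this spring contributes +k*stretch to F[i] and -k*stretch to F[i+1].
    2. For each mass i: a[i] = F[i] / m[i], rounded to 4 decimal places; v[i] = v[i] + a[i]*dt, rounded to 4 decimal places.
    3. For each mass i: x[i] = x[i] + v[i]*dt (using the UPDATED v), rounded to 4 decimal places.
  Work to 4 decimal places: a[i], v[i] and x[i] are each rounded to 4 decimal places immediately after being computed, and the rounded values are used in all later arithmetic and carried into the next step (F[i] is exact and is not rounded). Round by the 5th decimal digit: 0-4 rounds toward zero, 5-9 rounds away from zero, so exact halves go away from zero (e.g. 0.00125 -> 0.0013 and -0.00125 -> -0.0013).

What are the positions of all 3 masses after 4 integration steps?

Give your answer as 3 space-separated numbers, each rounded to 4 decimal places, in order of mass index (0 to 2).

Answer: 4.3059 7.6165 10.6611

Derivation:
Step 0: x=[5.0000 8.0000 10.0000] v=[-1.0000 0.0000 0.0000]
Step 1: x=[4.8000 7.9600 10.0800] v=[-1.0000 -0.2000 0.4000]
Step 2: x=[4.6128 7.8784 10.2304] v=[-0.9360 -0.4080 0.7520]
Step 3: x=[4.4468 7.7603 10.4326] v=[-0.8298 -0.5907 1.0112]
Step 4: x=[4.3059 7.6165 10.6611] v=[-0.7044 -0.7189 1.1423]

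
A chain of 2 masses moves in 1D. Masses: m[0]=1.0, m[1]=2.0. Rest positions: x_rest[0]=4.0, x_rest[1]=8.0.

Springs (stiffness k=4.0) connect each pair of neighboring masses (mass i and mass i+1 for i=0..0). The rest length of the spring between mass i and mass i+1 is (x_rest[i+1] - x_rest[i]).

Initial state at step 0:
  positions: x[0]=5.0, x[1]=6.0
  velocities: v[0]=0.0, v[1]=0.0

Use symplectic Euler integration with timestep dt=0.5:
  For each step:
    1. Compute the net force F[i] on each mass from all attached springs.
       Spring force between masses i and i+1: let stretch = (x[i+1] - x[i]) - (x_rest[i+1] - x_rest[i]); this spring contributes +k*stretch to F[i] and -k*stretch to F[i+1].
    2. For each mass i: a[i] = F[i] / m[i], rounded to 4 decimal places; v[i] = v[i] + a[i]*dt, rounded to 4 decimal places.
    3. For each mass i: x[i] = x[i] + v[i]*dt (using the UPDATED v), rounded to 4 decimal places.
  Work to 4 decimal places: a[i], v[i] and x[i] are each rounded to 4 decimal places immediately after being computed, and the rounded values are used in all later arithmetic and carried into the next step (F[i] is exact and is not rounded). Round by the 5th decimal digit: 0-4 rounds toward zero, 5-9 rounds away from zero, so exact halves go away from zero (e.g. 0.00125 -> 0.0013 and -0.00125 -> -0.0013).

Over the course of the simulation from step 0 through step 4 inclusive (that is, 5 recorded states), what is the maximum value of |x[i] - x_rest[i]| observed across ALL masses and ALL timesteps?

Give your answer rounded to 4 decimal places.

Answer: 3.5000

Derivation:
Step 0: x=[5.0000 6.0000] v=[0.0000 0.0000]
Step 1: x=[2.0000 7.5000] v=[-6.0000 3.0000]
Step 2: x=[0.5000 8.2500] v=[-3.0000 1.5000]
Step 3: x=[2.7500 7.1250] v=[4.5000 -2.2500]
Step 4: x=[5.3750 5.8125] v=[5.2500 -2.6250]
Max displacement = 3.5000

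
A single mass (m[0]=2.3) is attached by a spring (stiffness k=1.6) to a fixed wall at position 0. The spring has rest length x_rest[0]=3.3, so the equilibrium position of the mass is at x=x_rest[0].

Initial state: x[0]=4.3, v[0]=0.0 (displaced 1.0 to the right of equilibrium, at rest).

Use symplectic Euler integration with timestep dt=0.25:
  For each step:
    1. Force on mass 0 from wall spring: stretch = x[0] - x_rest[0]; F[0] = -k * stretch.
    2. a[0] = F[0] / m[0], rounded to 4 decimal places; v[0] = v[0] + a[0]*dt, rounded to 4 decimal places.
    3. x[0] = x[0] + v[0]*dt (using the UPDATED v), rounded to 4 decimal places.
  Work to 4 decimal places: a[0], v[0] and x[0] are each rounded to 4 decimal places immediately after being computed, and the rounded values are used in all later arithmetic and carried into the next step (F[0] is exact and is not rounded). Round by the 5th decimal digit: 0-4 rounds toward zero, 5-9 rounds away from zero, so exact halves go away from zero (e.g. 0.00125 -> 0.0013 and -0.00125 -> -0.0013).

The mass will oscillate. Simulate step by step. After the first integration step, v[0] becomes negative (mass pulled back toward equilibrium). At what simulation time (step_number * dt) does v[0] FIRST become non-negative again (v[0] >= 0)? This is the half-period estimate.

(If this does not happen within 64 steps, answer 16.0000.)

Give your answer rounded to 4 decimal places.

Answer: 4.0000

Derivation:
Step 0: x=[4.3000] v=[0.0000]
Step 1: x=[4.2565] v=[-0.1739]
Step 2: x=[4.1714] v=[-0.3403]
Step 3: x=[4.0484] v=[-0.4919]
Step 4: x=[3.8929] v=[-0.6221]
Step 5: x=[3.7116] v=[-0.7252]
Step 6: x=[3.5124] v=[-0.7968]
Step 7: x=[3.3040] v=[-0.8338]
Step 8: x=[3.0954] v=[-0.8345]
Step 9: x=[2.8957] v=[-0.7989]
Step 10: x=[2.7136] v=[-0.7286]
Step 11: x=[2.5570] v=[-0.6266]
Step 12: x=[2.4327] v=[-0.4974]
Step 13: x=[2.3461] v=[-0.3466]
Step 14: x=[2.3009] v=[-0.1807]
Step 15: x=[2.2992] v=[-0.0070]
Step 16: x=[2.3410] v=[0.1671]
First v>=0 after going negative at step 16, time=4.0000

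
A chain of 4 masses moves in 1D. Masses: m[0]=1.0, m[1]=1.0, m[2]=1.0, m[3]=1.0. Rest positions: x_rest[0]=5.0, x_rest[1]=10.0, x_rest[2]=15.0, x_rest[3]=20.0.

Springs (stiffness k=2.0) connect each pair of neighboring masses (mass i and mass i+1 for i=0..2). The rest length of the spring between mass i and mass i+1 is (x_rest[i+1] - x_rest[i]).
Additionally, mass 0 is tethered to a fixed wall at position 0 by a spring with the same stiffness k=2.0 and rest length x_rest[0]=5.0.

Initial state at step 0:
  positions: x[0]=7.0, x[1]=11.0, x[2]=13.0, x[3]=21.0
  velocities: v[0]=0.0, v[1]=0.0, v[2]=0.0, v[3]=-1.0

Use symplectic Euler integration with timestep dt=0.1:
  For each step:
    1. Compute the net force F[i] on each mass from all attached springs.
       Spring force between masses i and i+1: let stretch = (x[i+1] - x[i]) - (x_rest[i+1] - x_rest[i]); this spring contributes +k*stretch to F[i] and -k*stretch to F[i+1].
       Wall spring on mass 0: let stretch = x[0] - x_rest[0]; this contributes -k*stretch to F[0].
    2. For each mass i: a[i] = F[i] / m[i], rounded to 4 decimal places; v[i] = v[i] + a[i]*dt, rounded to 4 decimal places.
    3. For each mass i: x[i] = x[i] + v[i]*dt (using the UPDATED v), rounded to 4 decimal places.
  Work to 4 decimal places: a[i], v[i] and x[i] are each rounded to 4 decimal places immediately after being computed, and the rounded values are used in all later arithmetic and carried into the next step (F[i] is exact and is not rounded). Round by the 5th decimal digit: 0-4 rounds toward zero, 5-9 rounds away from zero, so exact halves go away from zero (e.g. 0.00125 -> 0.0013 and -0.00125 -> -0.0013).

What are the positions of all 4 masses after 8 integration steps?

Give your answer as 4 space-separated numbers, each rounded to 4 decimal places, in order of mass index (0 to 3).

Answer: 5.1702 10.0471 15.9251 18.8549

Derivation:
Step 0: x=[7.0000 11.0000 13.0000 21.0000] v=[0.0000 0.0000 0.0000 -1.0000]
Step 1: x=[6.9400 10.9600 13.1200 20.8400] v=[-0.6000 -0.4000 1.2000 -1.6000]
Step 2: x=[6.8216 10.8828 13.3512 20.6256] v=[-1.1840 -0.7720 2.3120 -2.1440]
Step 3: x=[6.6480 10.7737 13.6785 20.3657] v=[-1.7361 -1.0906 3.2732 -2.5989]
Step 4: x=[6.4239 10.6402 14.0815 20.0721] v=[-2.2406 -1.3348 4.0297 -2.9363]
Step 5: x=[6.1557 10.4912 14.5355 19.7587] v=[-2.6821 -1.4898 4.5396 -3.1344]
Step 6: x=[5.8511 10.3364 15.0130 19.4408] v=[-3.0461 -1.5480 4.7754 -3.1790]
Step 7: x=[5.5192 10.1854 15.4856 19.1343] v=[-3.3193 -1.5097 4.7256 -3.0646]
Step 8: x=[5.1702 10.0471 15.9251 18.8549] v=[-3.4899 -1.3829 4.3953 -2.7943]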